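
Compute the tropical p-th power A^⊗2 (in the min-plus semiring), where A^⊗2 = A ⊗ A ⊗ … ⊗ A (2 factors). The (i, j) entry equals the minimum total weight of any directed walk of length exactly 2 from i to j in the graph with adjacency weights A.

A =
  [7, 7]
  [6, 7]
A^⊗2 =
  [13, 14]
  [13, 13]

Each entry (A^⊗2)_ij equals the minimum over all length-2 walks i = v_0 → v_1 → … → v_2 = j of Σ_t A[v_t][v_{t+1}]. For example, for (i, j) = (0, 1) we minimise over 2 possible intermediate vertex sequences; the minimum is 14, attained along the walk 0 → 0 → 1.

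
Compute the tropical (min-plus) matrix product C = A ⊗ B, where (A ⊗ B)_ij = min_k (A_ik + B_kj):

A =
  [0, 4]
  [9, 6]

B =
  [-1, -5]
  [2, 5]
A ⊗ B =
  [-1, -5]
  [8, 4]

Apply the min-plus product entry-by-entry:
  C[0][0] = min over k of (A[0][0] + B[0][0] = 0 + -1 = -1, A[0][1] + B[1][0] = 4 + 2 = 6) = -1 (attained at k = 0)
  C[0][1] = min over k of (A[0][0] + B[0][1] = 0 + -5 = -5, A[0][1] + B[1][1] = 4 + 5 = 9) = -5 (attained at k = 0)
  C[1][0] = min over k of (A[1][0] + B[0][0] = 9 + -1 = 8, A[1][1] + B[1][0] = 6 + 2 = 8) = 8 (attained at k = 0)
  C[1][1] = min over k of (A[1][0] + B[0][1] = 9 + -5 = 4, A[1][1] + B[1][1] = 6 + 5 = 11) = 4 (attained at k = 0)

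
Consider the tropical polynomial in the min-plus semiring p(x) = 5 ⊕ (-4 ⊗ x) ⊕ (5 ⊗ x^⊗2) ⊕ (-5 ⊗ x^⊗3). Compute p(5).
p(5) = 1

A tropical monomial a ⊗ x^⊗i evaluates to a + i · x. Evaluating each term at x = 5:
  Term 0 contributes 5 + 0 · 5 = 5
  Term 1 contributes -4 + 1 · 5 = 1
  Term 2 contributes 5 + 2 · 5 = 15
  Term 3 contributes -5 + 3 · 5 = 10
p(5) = ⊕ of these = min[5, 1, 15, 10] = 1.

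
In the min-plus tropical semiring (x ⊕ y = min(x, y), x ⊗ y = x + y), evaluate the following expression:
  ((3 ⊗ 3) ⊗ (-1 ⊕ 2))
((3 ⊗ 3) ⊗ (-1 ⊕ 2)) = 5

Expand innermost to outermost. Recall ⊕ takes the minimum of its arguments and ⊗ takes their sum. Working out the expression ((3 ⊗ 3) ⊗ (-1 ⊕ 2)) gives 5.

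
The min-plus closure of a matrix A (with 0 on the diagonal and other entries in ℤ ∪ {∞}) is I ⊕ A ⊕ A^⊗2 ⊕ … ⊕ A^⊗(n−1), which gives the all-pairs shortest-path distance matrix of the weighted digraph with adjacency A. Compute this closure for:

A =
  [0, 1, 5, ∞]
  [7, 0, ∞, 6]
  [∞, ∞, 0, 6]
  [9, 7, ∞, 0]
Closure =
  [0, 1, 5, 7]
  [7, 0, 12, 6]
  [15, 13, 0, 6]
  [9, 7, 14, 0]

This is the Floyd-Warshall all-pairs shortest-path computation. For each intermediate vertex k = 0, 1, …, 3, update dist[i][j] ← min(dist[i][j], dist[i][k] + dist[k][j]). The final matrix gives, for each (i, j), the minimum total weight of any directed path from i to j (possibly empty when i = j).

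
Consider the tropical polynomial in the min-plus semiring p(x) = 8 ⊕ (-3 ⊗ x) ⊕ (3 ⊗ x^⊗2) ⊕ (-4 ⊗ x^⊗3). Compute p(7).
p(7) = 4

A tropical monomial a ⊗ x^⊗i evaluates to a + i · x. Evaluating each term at x = 7:
  Term 0 contributes 8 + 0 · 7 = 8
  Term 1 contributes -3 + 1 · 7 = 4
  Term 2 contributes 3 + 2 · 7 = 17
  Term 3 contributes -4 + 3 · 7 = 17
p(7) = ⊕ of these = min[8, 4, 17, 17] = 4.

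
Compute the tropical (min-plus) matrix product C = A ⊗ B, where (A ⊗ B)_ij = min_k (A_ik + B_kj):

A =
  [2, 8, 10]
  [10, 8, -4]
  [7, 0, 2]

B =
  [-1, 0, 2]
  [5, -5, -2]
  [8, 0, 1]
A ⊗ B =
  [1, 2, 4]
  [4, -4, -3]
  [5, -5, -2]

Apply the min-plus product entry-by-entry:
  C[0][0] = min over k of (A[0][0] + B[0][0] = 2 + -1 = 1, A[0][1] + B[1][0] = 8 + 5 = 13, A[0][2] + B[2][0] = 10 + 8 = 18) = 1 (attained at k = 0)
  C[0][1] = min over k of (A[0][0] + B[0][1] = 2 + 0 = 2, A[0][1] + B[1][1] = 8 + -5 = 3, A[0][2] + B[2][1] = 10 + 0 = 10) = 2 (attained at k = 0)
  C[0][2] = min over k of (A[0][0] + B[0][2] = 2 + 2 = 4, A[0][1] + B[1][2] = 8 + -2 = 6, A[0][2] + B[2][2] = 10 + 1 = 11) = 4 (attained at k = 0)
  C[1][0] = min over k of (A[1][0] + B[0][0] = 10 + -1 = 9, A[1][1] + B[1][0] = 8 + 5 = 13, A[1][2] + B[2][0] = -4 + 8 = 4) = 4 (attained at k = 2)
  C[1][1] = min over k of (A[1][0] + B[0][1] = 10 + 0 = 10, A[1][1] + B[1][1] = 8 + -5 = 3, A[1][2] + B[2][1] = -4 + 0 = -4) = -4 (attained at k = 2)
  C[1][2] = min over k of (A[1][0] + B[0][2] = 10 + 2 = 12, A[1][1] + B[1][2] = 8 + -2 = 6, A[1][2] + B[2][2] = -4 + 1 = -3) = -3 (attained at k = 2)
  C[2][0] = min over k of (A[2][0] + B[0][0] = 7 + -1 = 6, A[2][1] + B[1][0] = 0 + 5 = 5, A[2][2] + B[2][0] = 2 + 8 = 10) = 5 (attained at k = 1)
  C[2][1] = min over k of (A[2][0] + B[0][1] = 7 + 0 = 7, A[2][1] + B[1][1] = 0 + -5 = -5, A[2][2] + B[2][1] = 2 + 0 = 2) = -5 (attained at k = 1)
  C[2][2] = min over k of (A[2][0] + B[0][2] = 7 + 2 = 9, A[2][1] + B[1][2] = 0 + -2 = -2, A[2][2] + B[2][2] = 2 + 1 = 3) = -2 (attained at k = 1)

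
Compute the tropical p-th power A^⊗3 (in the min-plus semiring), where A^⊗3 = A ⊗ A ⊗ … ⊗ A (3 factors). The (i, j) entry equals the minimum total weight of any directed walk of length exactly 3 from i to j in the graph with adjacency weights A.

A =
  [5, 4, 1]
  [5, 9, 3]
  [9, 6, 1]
A^⊗3 =
  [11, 8, 3]
  [13, 10, 5]
  [11, 8, 3]

Each entry (A^⊗3)_ij equals the minimum over all length-3 walks i = v_0 → v_1 → … → v_3 = j of Σ_t A[v_t][v_{t+1}]. For example, for (i, j) = (0, 2) we minimise over 9 possible intermediate vertex sequences; the minimum is 3, attained along the walk 0 → 2 → 2 → 2.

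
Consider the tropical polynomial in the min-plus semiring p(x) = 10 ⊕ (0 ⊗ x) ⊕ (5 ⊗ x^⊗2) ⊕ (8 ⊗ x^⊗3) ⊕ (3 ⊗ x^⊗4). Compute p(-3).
p(-3) = -9

A tropical monomial a ⊗ x^⊗i evaluates to a + i · x. Evaluating each term at x = -3:
  Term 0 contributes 10 + 0 · -3 = 10
  Term 1 contributes 0 + 1 · -3 = -3
  Term 2 contributes 5 + 2 · -3 = -1
  Term 3 contributes 8 + 3 · -3 = -1
  Term 4 contributes 3 + 4 · -3 = -9
p(-3) = ⊕ of these = min[10, -3, -1, -1, -9] = -9.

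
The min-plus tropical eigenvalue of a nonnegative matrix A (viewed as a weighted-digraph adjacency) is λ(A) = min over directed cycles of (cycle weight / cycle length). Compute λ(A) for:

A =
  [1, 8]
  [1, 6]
λ(A) = 1

Enumerate directed cycles and compute their means (weight / length). Sample:
  cycle 0 → 0: weight = 1, length = 1, mean = 1/1 ≈ 1.000
  cycle 1 → 1: weight = 6, length = 1, mean = 6/1 ≈ 6.000
  cycle 0 → 1 → 0: weight = 9, length = 2, mean = 9/2 ≈ 4.500
  cycle 1 → 0 → 1: weight = 9, length = 2, mean = 9/2 ≈ 4.500
Minimum mean = 1.000, attained e.g. along the cycle 0 → 0 with weight 1 and length 1. So λ(A) = 1/1 = 1.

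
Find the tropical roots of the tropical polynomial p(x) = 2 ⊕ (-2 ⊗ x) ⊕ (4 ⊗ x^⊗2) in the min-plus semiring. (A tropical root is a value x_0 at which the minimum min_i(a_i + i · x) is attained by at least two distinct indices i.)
Roots: {-6, 4}

Each tropical root is a break point of the lower envelope of the lines y = a_i + i · x (there are 3 lines, with slopes 0, 1, ..., 2). Only the lines that attain the minimum somewhere contribute to roots; other lines are dominated. Here the surviving (envelope) indices are i = 2, i = 1, i = 0.
Intersections between consecutive envelope lines give the roots: for adjacent envelope indices i < j the intersection is x = (a_i − a_j) / (j − i). Reading off the sorted break points: {-6, 4}.
Verification: at each break x_0, at least two indices attain the minimum of min_i(a_i + i · x_0).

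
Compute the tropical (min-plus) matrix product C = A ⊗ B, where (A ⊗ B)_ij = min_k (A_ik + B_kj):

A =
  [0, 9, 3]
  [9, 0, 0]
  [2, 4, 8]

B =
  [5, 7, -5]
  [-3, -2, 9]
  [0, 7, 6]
A ⊗ B =
  [3, 7, -5]
  [-3, -2, 4]
  [1, 2, -3]

Apply the min-plus product entry-by-entry:
  C[0][0] = min over k of (A[0][0] + B[0][0] = 0 + 5 = 5, A[0][1] + B[1][0] = 9 + -3 = 6, A[0][2] + B[2][0] = 3 + 0 = 3) = 3 (attained at k = 2)
  C[0][1] = min over k of (A[0][0] + B[0][1] = 0 + 7 = 7, A[0][1] + B[1][1] = 9 + -2 = 7, A[0][2] + B[2][1] = 3 + 7 = 10) = 7 (attained at k = 0)
  C[0][2] = min over k of (A[0][0] + B[0][2] = 0 + -5 = -5, A[0][1] + B[1][2] = 9 + 9 = 18, A[0][2] + B[2][2] = 3 + 6 = 9) = -5 (attained at k = 0)
  C[1][0] = min over k of (A[1][0] + B[0][0] = 9 + 5 = 14, A[1][1] + B[1][0] = 0 + -3 = -3, A[1][2] + B[2][0] = 0 + 0 = 0) = -3 (attained at k = 1)
  C[1][1] = min over k of (A[1][0] + B[0][1] = 9 + 7 = 16, A[1][1] + B[1][1] = 0 + -2 = -2, A[1][2] + B[2][1] = 0 + 7 = 7) = -2 (attained at k = 1)
  C[1][2] = min over k of (A[1][0] + B[0][2] = 9 + -5 = 4, A[1][1] + B[1][2] = 0 + 9 = 9, A[1][2] + B[2][2] = 0 + 6 = 6) = 4 (attained at k = 0)
  C[2][0] = min over k of (A[2][0] + B[0][0] = 2 + 5 = 7, A[2][1] + B[1][0] = 4 + -3 = 1, A[2][2] + B[2][0] = 8 + 0 = 8) = 1 (attained at k = 1)
  C[2][1] = min over k of (A[2][0] + B[0][1] = 2 + 7 = 9, A[2][1] + B[1][1] = 4 + -2 = 2, A[2][2] + B[2][1] = 8 + 7 = 15) = 2 (attained at k = 1)
  C[2][2] = min over k of (A[2][0] + B[0][2] = 2 + -5 = -3, A[2][1] + B[1][2] = 4 + 9 = 13, A[2][2] + B[2][2] = 8 + 6 = 14) = -3 (attained at k = 0)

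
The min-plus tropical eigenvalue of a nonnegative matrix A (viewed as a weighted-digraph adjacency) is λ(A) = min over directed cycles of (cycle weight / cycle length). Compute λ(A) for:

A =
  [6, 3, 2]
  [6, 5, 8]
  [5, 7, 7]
λ(A) = 7/2

Enumerate directed cycles and compute their means (weight / length). Sample:
  cycle 0 → 0: weight = 6, length = 1, mean = 6/1 ≈ 6.000
  cycle 1 → 1: weight = 5, length = 1, mean = 5/1 ≈ 5.000
  cycle 2 → 2: weight = 7, length = 1, mean = 7/1 ≈ 7.000
  cycle 0 → 1 → 0: weight = 9, length = 2, mean = 9/2 ≈ 4.500
  cycle 0 → 2 → 0: weight = 7, length = 2, mean = 7/2 ≈ 3.500
  cycle 1 → 0 → 1: weight = 9, length = 2, mean = 9/2 ≈ 4.500
Minimum mean = 3.500, attained e.g. along the cycle 0 → 2 → 0 with weight 7 and length 2. So λ(A) = 7/2 = 7/2.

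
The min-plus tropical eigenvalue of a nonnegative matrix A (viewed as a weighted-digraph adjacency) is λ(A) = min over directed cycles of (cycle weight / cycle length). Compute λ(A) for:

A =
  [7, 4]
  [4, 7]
λ(A) = 4

Enumerate directed cycles and compute their means (weight / length). Sample:
  cycle 0 → 0: weight = 7, length = 1, mean = 7/1 ≈ 7.000
  cycle 1 → 1: weight = 7, length = 1, mean = 7/1 ≈ 7.000
  cycle 0 → 1 → 0: weight = 8, length = 2, mean = 8/2 ≈ 4.000
  cycle 1 → 0 → 1: weight = 8, length = 2, mean = 8/2 ≈ 4.000
Minimum mean = 4.000, attained e.g. along the cycle 0 → 1 → 0 with weight 8 and length 2. So λ(A) = 8/2 = 4.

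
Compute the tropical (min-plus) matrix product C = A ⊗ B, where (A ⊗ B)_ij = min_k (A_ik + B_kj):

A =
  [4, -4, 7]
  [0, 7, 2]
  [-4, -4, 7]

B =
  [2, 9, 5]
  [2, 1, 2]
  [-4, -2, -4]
A ⊗ B =
  [-2, -3, -2]
  [-2, 0, -2]
  [-2, -3, -2]

Apply the min-plus product entry-by-entry:
  C[0][0] = min over k of (A[0][0] + B[0][0] = 4 + 2 = 6, A[0][1] + B[1][0] = -4 + 2 = -2, A[0][2] + B[2][0] = 7 + -4 = 3) = -2 (attained at k = 1)
  C[0][1] = min over k of (A[0][0] + B[0][1] = 4 + 9 = 13, A[0][1] + B[1][1] = -4 + 1 = -3, A[0][2] + B[2][1] = 7 + -2 = 5) = -3 (attained at k = 1)
  C[0][2] = min over k of (A[0][0] + B[0][2] = 4 + 5 = 9, A[0][1] + B[1][2] = -4 + 2 = -2, A[0][2] + B[2][2] = 7 + -4 = 3) = -2 (attained at k = 1)
  C[1][0] = min over k of (A[1][0] + B[0][0] = 0 + 2 = 2, A[1][1] + B[1][0] = 7 + 2 = 9, A[1][2] + B[2][0] = 2 + -4 = -2) = -2 (attained at k = 2)
  C[1][1] = min over k of (A[1][0] + B[0][1] = 0 + 9 = 9, A[1][1] + B[1][1] = 7 + 1 = 8, A[1][2] + B[2][1] = 2 + -2 = 0) = 0 (attained at k = 2)
  C[1][2] = min over k of (A[1][0] + B[0][2] = 0 + 5 = 5, A[1][1] + B[1][2] = 7 + 2 = 9, A[1][2] + B[2][2] = 2 + -4 = -2) = -2 (attained at k = 2)
  C[2][0] = min over k of (A[2][0] + B[0][0] = -4 + 2 = -2, A[2][1] + B[1][0] = -4 + 2 = -2, A[2][2] + B[2][0] = 7 + -4 = 3) = -2 (attained at k = 0)
  C[2][1] = min over k of (A[2][0] + B[0][1] = -4 + 9 = 5, A[2][1] + B[1][1] = -4 + 1 = -3, A[2][2] + B[2][1] = 7 + -2 = 5) = -3 (attained at k = 1)
  C[2][2] = min over k of (A[2][0] + B[0][2] = -4 + 5 = 1, A[2][1] + B[1][2] = -4 + 2 = -2, A[2][2] + B[2][2] = 7 + -4 = 3) = -2 (attained at k = 1)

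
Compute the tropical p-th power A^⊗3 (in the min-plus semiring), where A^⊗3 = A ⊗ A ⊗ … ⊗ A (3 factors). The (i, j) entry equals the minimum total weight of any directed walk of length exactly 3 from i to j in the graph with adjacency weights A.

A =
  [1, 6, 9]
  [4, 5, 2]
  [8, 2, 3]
A^⊗3 =
  [3, 8, 9]
  [6, 7, 6]
  [7, 6, 7]

Each entry (A^⊗3)_ij equals the minimum over all length-3 walks i = v_0 → v_1 → … → v_3 = j of Σ_t A[v_t][v_{t+1}]. For example, for (i, j) = (0, 2) we minimise over 9 possible intermediate vertex sequences; the minimum is 9, attained along the walk 0 → 0 → 1 → 2.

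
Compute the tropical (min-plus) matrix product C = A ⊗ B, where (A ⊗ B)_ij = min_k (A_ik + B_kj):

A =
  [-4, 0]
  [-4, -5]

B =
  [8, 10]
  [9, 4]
A ⊗ B =
  [4, 4]
  [4, -1]

Apply the min-plus product entry-by-entry:
  C[0][0] = min over k of (A[0][0] + B[0][0] = -4 + 8 = 4, A[0][1] + B[1][0] = 0 + 9 = 9) = 4 (attained at k = 0)
  C[0][1] = min over k of (A[0][0] + B[0][1] = -4 + 10 = 6, A[0][1] + B[1][1] = 0 + 4 = 4) = 4 (attained at k = 1)
  C[1][0] = min over k of (A[1][0] + B[0][0] = -4 + 8 = 4, A[1][1] + B[1][0] = -5 + 9 = 4) = 4 (attained at k = 0)
  C[1][1] = min over k of (A[1][0] + B[0][1] = -4 + 10 = 6, A[1][1] + B[1][1] = -5 + 4 = -1) = -1 (attained at k = 1)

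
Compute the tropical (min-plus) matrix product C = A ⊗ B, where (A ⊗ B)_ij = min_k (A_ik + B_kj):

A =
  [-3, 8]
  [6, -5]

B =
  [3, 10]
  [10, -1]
A ⊗ B =
  [0, 7]
  [5, -6]

Apply the min-plus product entry-by-entry:
  C[0][0] = min over k of (A[0][0] + B[0][0] = -3 + 3 = 0, A[0][1] + B[1][0] = 8 + 10 = 18) = 0 (attained at k = 0)
  C[0][1] = min over k of (A[0][0] + B[0][1] = -3 + 10 = 7, A[0][1] + B[1][1] = 8 + -1 = 7) = 7 (attained at k = 0)
  C[1][0] = min over k of (A[1][0] + B[0][0] = 6 + 3 = 9, A[1][1] + B[1][0] = -5 + 10 = 5) = 5 (attained at k = 1)
  C[1][1] = min over k of (A[1][0] + B[0][1] = 6 + 10 = 16, A[1][1] + B[1][1] = -5 + -1 = -6) = -6 (attained at k = 1)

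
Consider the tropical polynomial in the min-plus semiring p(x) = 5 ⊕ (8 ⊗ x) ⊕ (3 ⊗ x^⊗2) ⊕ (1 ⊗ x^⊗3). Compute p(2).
p(2) = 5

A tropical monomial a ⊗ x^⊗i evaluates to a + i · x. Evaluating each term at x = 2:
  Term 0 contributes 5 + 0 · 2 = 5
  Term 1 contributes 8 + 1 · 2 = 10
  Term 2 contributes 3 + 2 · 2 = 7
  Term 3 contributes 1 + 3 · 2 = 7
p(2) = ⊕ of these = min[5, 10, 7, 7] = 5.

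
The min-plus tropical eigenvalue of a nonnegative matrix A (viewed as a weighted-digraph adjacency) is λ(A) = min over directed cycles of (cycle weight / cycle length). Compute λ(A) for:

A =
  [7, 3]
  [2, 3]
λ(A) = 5/2

Enumerate directed cycles and compute their means (weight / length). Sample:
  cycle 0 → 0: weight = 7, length = 1, mean = 7/1 ≈ 7.000
  cycle 1 → 1: weight = 3, length = 1, mean = 3/1 ≈ 3.000
  cycle 0 → 1 → 0: weight = 5, length = 2, mean = 5/2 ≈ 2.500
  cycle 1 → 0 → 1: weight = 5, length = 2, mean = 5/2 ≈ 2.500
Minimum mean = 2.500, attained e.g. along the cycle 0 → 1 → 0 with weight 5 and length 2. So λ(A) = 5/2 = 5/2.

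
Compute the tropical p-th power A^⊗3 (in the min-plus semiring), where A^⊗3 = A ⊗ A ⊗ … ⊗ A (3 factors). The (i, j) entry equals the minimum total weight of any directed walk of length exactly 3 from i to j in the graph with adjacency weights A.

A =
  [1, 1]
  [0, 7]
A^⊗3 =
  [2, 2]
  [1, 2]

Each entry (A^⊗3)_ij equals the minimum over all length-3 walks i = v_0 → v_1 → … → v_3 = j of Σ_t A[v_t][v_{t+1}]. For example, for (i, j) = (0, 1) we minimise over 4 possible intermediate vertex sequences; the minimum is 2, attained along the walk 0 → 1 → 0 → 1.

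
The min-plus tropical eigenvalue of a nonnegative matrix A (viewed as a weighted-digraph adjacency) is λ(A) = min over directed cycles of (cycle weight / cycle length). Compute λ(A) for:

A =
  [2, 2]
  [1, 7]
λ(A) = 3/2

Enumerate directed cycles and compute their means (weight / length). Sample:
  cycle 0 → 0: weight = 2, length = 1, mean = 2/1 ≈ 2.000
  cycle 1 → 1: weight = 7, length = 1, mean = 7/1 ≈ 7.000
  cycle 0 → 1 → 0: weight = 3, length = 2, mean = 3/2 ≈ 1.500
  cycle 1 → 0 → 1: weight = 3, length = 2, mean = 3/2 ≈ 1.500
Minimum mean = 1.500, attained e.g. along the cycle 0 → 1 → 0 with weight 3 and length 2. So λ(A) = 3/2 = 3/2.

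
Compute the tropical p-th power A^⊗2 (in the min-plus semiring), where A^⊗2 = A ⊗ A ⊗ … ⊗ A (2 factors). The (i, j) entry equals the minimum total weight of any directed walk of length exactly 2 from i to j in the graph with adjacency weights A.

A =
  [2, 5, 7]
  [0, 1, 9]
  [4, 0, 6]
A^⊗2 =
  [4, 6, 9]
  [1, 2, 7]
  [0, 1, 9]

Each entry (A^⊗2)_ij equals the minimum over all length-2 walks i = v_0 → v_1 → … → v_2 = j of Σ_t A[v_t][v_{t+1}]. For example, for (i, j) = (0, 2) we minimise over 3 possible intermediate vertex sequences; the minimum is 9, attained along the walk 0 → 0 → 2.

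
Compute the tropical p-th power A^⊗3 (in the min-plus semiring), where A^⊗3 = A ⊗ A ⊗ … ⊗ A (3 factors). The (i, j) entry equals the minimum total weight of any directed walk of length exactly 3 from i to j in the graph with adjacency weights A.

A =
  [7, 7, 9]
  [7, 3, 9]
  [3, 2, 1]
A^⊗3 =
  [13, 12, 11]
  [13, 9, 11]
  [5, 4, 3]

Each entry (A^⊗3)_ij equals the minimum over all length-3 walks i = v_0 → v_1 → … → v_3 = j of Σ_t A[v_t][v_{t+1}]. For example, for (i, j) = (0, 2) we minimise over 9 possible intermediate vertex sequences; the minimum is 11, attained along the walk 0 → 2 → 2 → 2.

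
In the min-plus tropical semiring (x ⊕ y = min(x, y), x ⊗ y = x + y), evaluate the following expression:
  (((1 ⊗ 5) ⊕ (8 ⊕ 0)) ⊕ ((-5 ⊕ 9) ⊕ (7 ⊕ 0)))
(((1 ⊗ 5) ⊕ (8 ⊕ 0)) ⊕ ((-5 ⊕ 9) ⊕ (7 ⊕ 0))) = -5

Expand innermost to outermost. Recall ⊕ takes the minimum of its arguments and ⊗ takes their sum. Working out the expression (((1 ⊗ 5) ⊕ (8 ⊕ 0)) ⊕ ((-5 ⊕ 9) ⊕ (7 ⊕ 0))) gives -5.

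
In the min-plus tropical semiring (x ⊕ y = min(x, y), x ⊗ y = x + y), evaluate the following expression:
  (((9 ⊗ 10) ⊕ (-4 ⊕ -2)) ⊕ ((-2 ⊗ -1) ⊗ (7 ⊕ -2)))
(((9 ⊗ 10) ⊕ (-4 ⊕ -2)) ⊕ ((-2 ⊗ -1) ⊗ (7 ⊕ -2))) = -5

Expand innermost to outermost. Recall ⊕ takes the minimum of its arguments and ⊗ takes their sum. Working out the expression (((9 ⊗ 10) ⊕ (-4 ⊕ -2)) ⊕ ((-2 ⊗ -1) ⊗ (7 ⊕ -2))) gives -5.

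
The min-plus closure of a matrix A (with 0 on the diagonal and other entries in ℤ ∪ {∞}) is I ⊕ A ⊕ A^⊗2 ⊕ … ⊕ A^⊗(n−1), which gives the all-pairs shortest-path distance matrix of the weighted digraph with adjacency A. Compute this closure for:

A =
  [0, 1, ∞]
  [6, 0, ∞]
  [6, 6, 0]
Closure =
  [0, 1, ∞]
  [6, 0, ∞]
  [6, 6, 0]

This is the Floyd-Warshall all-pairs shortest-path computation. For each intermediate vertex k = 0, 1, …, 2, update dist[i][j] ← min(dist[i][j], dist[i][k] + dist[k][j]). The final matrix gives, for each (i, j), the minimum total weight of any directed path from i to j (possibly empty when i = j).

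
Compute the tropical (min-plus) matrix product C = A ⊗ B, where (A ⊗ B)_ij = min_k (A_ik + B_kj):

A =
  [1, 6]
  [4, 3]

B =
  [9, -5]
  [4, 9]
A ⊗ B =
  [10, -4]
  [7, -1]

Apply the min-plus product entry-by-entry:
  C[0][0] = min over k of (A[0][0] + B[0][0] = 1 + 9 = 10, A[0][1] + B[1][0] = 6 + 4 = 10) = 10 (attained at k = 0)
  C[0][1] = min over k of (A[0][0] + B[0][1] = 1 + -5 = -4, A[0][1] + B[1][1] = 6 + 9 = 15) = -4 (attained at k = 0)
  C[1][0] = min over k of (A[1][0] + B[0][0] = 4 + 9 = 13, A[1][1] + B[1][0] = 3 + 4 = 7) = 7 (attained at k = 1)
  C[1][1] = min over k of (A[1][0] + B[0][1] = 4 + -5 = -1, A[1][1] + B[1][1] = 3 + 9 = 12) = -1 (attained at k = 0)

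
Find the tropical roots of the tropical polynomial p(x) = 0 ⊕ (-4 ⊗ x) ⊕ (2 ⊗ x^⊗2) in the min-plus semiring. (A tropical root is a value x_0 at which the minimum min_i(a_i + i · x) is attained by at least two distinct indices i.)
Roots: {-6, 4}

Each tropical root is a break point of the lower envelope of the lines y = a_i + i · x (there are 3 lines, with slopes 0, 1, ..., 2). Only the lines that attain the minimum somewhere contribute to roots; other lines are dominated. Here the surviving (envelope) indices are i = 2, i = 1, i = 0.
Intersections between consecutive envelope lines give the roots: for adjacent envelope indices i < j the intersection is x = (a_i − a_j) / (j − i). Reading off the sorted break points: {-6, 4}.
Verification: at each break x_0, at least two indices attain the minimum of min_i(a_i + i · x_0).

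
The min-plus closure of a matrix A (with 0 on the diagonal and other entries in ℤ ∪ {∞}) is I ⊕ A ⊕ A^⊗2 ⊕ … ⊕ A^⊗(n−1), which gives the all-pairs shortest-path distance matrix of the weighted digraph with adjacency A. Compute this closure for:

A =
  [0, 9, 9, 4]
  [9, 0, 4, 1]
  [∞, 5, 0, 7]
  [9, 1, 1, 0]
Closure =
  [0, 5, 5, 4]
  [9, 0, 2, 1]
  [14, 5, 0, 6]
  [9, 1, 1, 0]

This is the Floyd-Warshall all-pairs shortest-path computation. For each intermediate vertex k = 0, 1, …, 3, update dist[i][j] ← min(dist[i][j], dist[i][k] + dist[k][j]). The final matrix gives, for each (i, j), the minimum total weight of any directed path from i to j (possibly empty when i = j).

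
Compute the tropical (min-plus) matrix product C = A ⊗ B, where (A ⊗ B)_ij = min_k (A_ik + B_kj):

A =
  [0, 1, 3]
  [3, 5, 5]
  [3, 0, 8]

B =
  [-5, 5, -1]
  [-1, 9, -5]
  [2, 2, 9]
A ⊗ B =
  [-5, 5, -4]
  [-2, 7, 0]
  [-2, 8, -5]

Apply the min-plus product entry-by-entry:
  C[0][0] = min over k of (A[0][0] + B[0][0] = 0 + -5 = -5, A[0][1] + B[1][0] = 1 + -1 = 0, A[0][2] + B[2][0] = 3 + 2 = 5) = -5 (attained at k = 0)
  C[0][1] = min over k of (A[0][0] + B[0][1] = 0 + 5 = 5, A[0][1] + B[1][1] = 1 + 9 = 10, A[0][2] + B[2][1] = 3 + 2 = 5) = 5 (attained at k = 0)
  C[0][2] = min over k of (A[0][0] + B[0][2] = 0 + -1 = -1, A[0][1] + B[1][2] = 1 + -5 = -4, A[0][2] + B[2][2] = 3 + 9 = 12) = -4 (attained at k = 1)
  C[1][0] = min over k of (A[1][0] + B[0][0] = 3 + -5 = -2, A[1][1] + B[1][0] = 5 + -1 = 4, A[1][2] + B[2][0] = 5 + 2 = 7) = -2 (attained at k = 0)
  C[1][1] = min over k of (A[1][0] + B[0][1] = 3 + 5 = 8, A[1][1] + B[1][1] = 5 + 9 = 14, A[1][2] + B[2][1] = 5 + 2 = 7) = 7 (attained at k = 2)
  C[1][2] = min over k of (A[1][0] + B[0][2] = 3 + -1 = 2, A[1][1] + B[1][2] = 5 + -5 = 0, A[1][2] + B[2][2] = 5 + 9 = 14) = 0 (attained at k = 1)
  C[2][0] = min over k of (A[2][0] + B[0][0] = 3 + -5 = -2, A[2][1] + B[1][0] = 0 + -1 = -1, A[2][2] + B[2][0] = 8 + 2 = 10) = -2 (attained at k = 0)
  C[2][1] = min over k of (A[2][0] + B[0][1] = 3 + 5 = 8, A[2][1] + B[1][1] = 0 + 9 = 9, A[2][2] + B[2][1] = 8 + 2 = 10) = 8 (attained at k = 0)
  C[2][2] = min over k of (A[2][0] + B[0][2] = 3 + -1 = 2, A[2][1] + B[1][2] = 0 + -5 = -5, A[2][2] + B[2][2] = 8 + 9 = 17) = -5 (attained at k = 1)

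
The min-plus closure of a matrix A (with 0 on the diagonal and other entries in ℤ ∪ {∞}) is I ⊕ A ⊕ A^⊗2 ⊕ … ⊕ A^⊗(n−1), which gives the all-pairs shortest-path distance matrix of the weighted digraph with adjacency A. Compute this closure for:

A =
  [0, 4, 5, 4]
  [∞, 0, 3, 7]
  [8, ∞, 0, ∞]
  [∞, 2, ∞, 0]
Closure =
  [0, 4, 5, 4]
  [11, 0, 3, 7]
  [8, 12, 0, 12]
  [13, 2, 5, 0]

This is the Floyd-Warshall all-pairs shortest-path computation. For each intermediate vertex k = 0, 1, …, 3, update dist[i][j] ← min(dist[i][j], dist[i][k] + dist[k][j]). The final matrix gives, for each (i, j), the minimum total weight of any directed path from i to j (possibly empty when i = j).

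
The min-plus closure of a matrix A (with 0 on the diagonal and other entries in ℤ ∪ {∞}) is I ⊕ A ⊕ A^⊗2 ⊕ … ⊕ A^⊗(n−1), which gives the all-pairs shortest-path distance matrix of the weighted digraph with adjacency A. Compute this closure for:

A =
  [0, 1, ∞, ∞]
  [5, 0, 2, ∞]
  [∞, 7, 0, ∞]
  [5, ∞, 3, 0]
Closure =
  [0, 1, 3, ∞]
  [5, 0, 2, ∞]
  [12, 7, 0, ∞]
  [5, 6, 3, 0]

This is the Floyd-Warshall all-pairs shortest-path computation. For each intermediate vertex k = 0, 1, …, 3, update dist[i][j] ← min(dist[i][j], dist[i][k] + dist[k][j]). The final matrix gives, for each (i, j), the minimum total weight of any directed path from i to j (possibly empty when i = j).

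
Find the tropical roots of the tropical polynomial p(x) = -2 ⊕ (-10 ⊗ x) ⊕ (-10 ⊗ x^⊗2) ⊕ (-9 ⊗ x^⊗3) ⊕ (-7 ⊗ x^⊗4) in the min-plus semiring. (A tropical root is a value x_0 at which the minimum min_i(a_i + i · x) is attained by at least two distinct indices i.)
Roots: {-2, -1, 0, 8}

Each tropical root is a break point of the lower envelope of the lines y = a_i + i · x (there are 5 lines, with slopes 0, 1, ..., 4). Only the lines that attain the minimum somewhere contribute to roots; other lines are dominated. Here the surviving (envelope) indices are i = 4, i = 3, i = 2, i = 1, i = 0.
Intersections between consecutive envelope lines give the roots: for adjacent envelope indices i < j the intersection is x = (a_i − a_j) / (j − i). Reading off the sorted break points: {-2, -1, 0, 8}.
Verification: at each break x_0, at least two indices attain the minimum of min_i(a_i + i · x_0).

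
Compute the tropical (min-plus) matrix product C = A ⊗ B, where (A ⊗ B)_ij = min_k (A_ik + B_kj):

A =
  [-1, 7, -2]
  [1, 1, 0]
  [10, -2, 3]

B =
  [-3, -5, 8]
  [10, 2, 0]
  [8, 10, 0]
A ⊗ B =
  [-4, -6, -2]
  [-2, -4, 0]
  [7, 0, -2]

Apply the min-plus product entry-by-entry:
  C[0][0] = min over k of (A[0][0] + B[0][0] = -1 + -3 = -4, A[0][1] + B[1][0] = 7 + 10 = 17, A[0][2] + B[2][0] = -2 + 8 = 6) = -4 (attained at k = 0)
  C[0][1] = min over k of (A[0][0] + B[0][1] = -1 + -5 = -6, A[0][1] + B[1][1] = 7 + 2 = 9, A[0][2] + B[2][1] = -2 + 10 = 8) = -6 (attained at k = 0)
  C[0][2] = min over k of (A[0][0] + B[0][2] = -1 + 8 = 7, A[0][1] + B[1][2] = 7 + 0 = 7, A[0][2] + B[2][2] = -2 + 0 = -2) = -2 (attained at k = 2)
  C[1][0] = min over k of (A[1][0] + B[0][0] = 1 + -3 = -2, A[1][1] + B[1][0] = 1 + 10 = 11, A[1][2] + B[2][0] = 0 + 8 = 8) = -2 (attained at k = 0)
  C[1][1] = min over k of (A[1][0] + B[0][1] = 1 + -5 = -4, A[1][1] + B[1][1] = 1 + 2 = 3, A[1][2] + B[2][1] = 0 + 10 = 10) = -4 (attained at k = 0)
  C[1][2] = min over k of (A[1][0] + B[0][2] = 1 + 8 = 9, A[1][1] + B[1][2] = 1 + 0 = 1, A[1][2] + B[2][2] = 0 + 0 = 0) = 0 (attained at k = 2)
  C[2][0] = min over k of (A[2][0] + B[0][0] = 10 + -3 = 7, A[2][1] + B[1][0] = -2 + 10 = 8, A[2][2] + B[2][0] = 3 + 8 = 11) = 7 (attained at k = 0)
  C[2][1] = min over k of (A[2][0] + B[0][1] = 10 + -5 = 5, A[2][1] + B[1][1] = -2 + 2 = 0, A[2][2] + B[2][1] = 3 + 10 = 13) = 0 (attained at k = 1)
  C[2][2] = min over k of (A[2][0] + B[0][2] = 10 + 8 = 18, A[2][1] + B[1][2] = -2 + 0 = -2, A[2][2] + B[2][2] = 3 + 0 = 3) = -2 (attained at k = 1)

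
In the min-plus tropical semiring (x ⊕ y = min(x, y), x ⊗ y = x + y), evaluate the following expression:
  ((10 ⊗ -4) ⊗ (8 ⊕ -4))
((10 ⊗ -4) ⊗ (8 ⊕ -4)) = 2

Expand innermost to outermost. Recall ⊕ takes the minimum of its arguments and ⊗ takes their sum. Working out the expression ((10 ⊗ -4) ⊗ (8 ⊕ -4)) gives 2.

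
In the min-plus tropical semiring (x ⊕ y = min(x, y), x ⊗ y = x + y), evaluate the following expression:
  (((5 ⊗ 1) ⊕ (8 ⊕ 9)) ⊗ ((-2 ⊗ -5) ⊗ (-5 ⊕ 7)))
(((5 ⊗ 1) ⊕ (8 ⊕ 9)) ⊗ ((-2 ⊗ -5) ⊗ (-5 ⊕ 7))) = -6

Expand innermost to outermost. Recall ⊕ takes the minimum of its arguments and ⊗ takes their sum. Working out the expression (((5 ⊗ 1) ⊕ (8 ⊕ 9)) ⊗ ((-2 ⊗ -5) ⊗ (-5 ⊕ 7))) gives -6.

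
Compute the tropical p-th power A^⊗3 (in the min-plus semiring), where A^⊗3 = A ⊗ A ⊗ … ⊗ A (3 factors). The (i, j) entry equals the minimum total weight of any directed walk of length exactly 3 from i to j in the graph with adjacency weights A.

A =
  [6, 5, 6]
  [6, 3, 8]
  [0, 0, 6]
A^⊗3 =
  [12, 9, 12]
  [11, 9, 14]
  [6, 6, 11]

Each entry (A^⊗3)_ij equals the minimum over all length-3 walks i = v_0 → v_1 → … → v_3 = j of Σ_t A[v_t][v_{t+1}]. For example, for (i, j) = (0, 2) we minimise over 9 possible intermediate vertex sequences; the minimum is 12, attained along the walk 0 → 2 → 0 → 2.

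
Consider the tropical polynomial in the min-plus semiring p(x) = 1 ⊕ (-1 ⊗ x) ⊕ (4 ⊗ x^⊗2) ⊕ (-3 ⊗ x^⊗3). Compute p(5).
p(5) = 1

A tropical monomial a ⊗ x^⊗i evaluates to a + i · x. Evaluating each term at x = 5:
  Term 0 contributes 1 + 0 · 5 = 1
  Term 1 contributes -1 + 1 · 5 = 4
  Term 2 contributes 4 + 2 · 5 = 14
  Term 3 contributes -3 + 3 · 5 = 12
p(5) = ⊕ of these = min[1, 4, 14, 12] = 1.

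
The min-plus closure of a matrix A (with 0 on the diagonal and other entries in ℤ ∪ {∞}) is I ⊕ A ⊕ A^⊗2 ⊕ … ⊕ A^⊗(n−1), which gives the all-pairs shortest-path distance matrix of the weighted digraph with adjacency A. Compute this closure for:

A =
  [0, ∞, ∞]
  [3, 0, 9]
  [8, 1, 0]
Closure =
  [0, ∞, ∞]
  [3, 0, 9]
  [4, 1, 0]

This is the Floyd-Warshall all-pairs shortest-path computation. For each intermediate vertex k = 0, 1, …, 2, update dist[i][j] ← min(dist[i][j], dist[i][k] + dist[k][j]). The final matrix gives, for each (i, j), the minimum total weight of any directed path from i to j (possibly empty when i = j).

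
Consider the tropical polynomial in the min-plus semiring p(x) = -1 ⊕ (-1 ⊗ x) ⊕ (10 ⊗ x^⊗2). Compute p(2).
p(2) = -1

A tropical monomial a ⊗ x^⊗i evaluates to a + i · x. Evaluating each term at x = 2:
  Term 0 contributes -1 + 0 · 2 = -1
  Term 1 contributes -1 + 1 · 2 = 1
  Term 2 contributes 10 + 2 · 2 = 14
p(2) = ⊕ of these = min[-1, 1, 14] = -1.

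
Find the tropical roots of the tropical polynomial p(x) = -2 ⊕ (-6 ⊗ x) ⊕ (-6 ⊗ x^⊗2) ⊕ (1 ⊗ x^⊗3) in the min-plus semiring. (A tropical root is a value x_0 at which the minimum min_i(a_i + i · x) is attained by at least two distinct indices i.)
Roots: {-7, 0, 4}

Each tropical root is a break point of the lower envelope of the lines y = a_i + i · x (there are 4 lines, with slopes 0, 1, ..., 3). Only the lines that attain the minimum somewhere contribute to roots; other lines are dominated. Here the surviving (envelope) indices are i = 3, i = 2, i = 1, i = 0.
Intersections between consecutive envelope lines give the roots: for adjacent envelope indices i < j the intersection is x = (a_i − a_j) / (j − i). Reading off the sorted break points: {-7, 0, 4}.
Verification: at each break x_0, at least two indices attain the minimum of min_i(a_i + i · x_0).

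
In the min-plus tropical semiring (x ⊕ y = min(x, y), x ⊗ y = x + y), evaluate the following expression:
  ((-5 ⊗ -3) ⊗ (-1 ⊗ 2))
((-5 ⊗ -3) ⊗ (-1 ⊗ 2)) = -7

Expand innermost to outermost. Recall ⊕ takes the minimum of its arguments and ⊗ takes their sum. Working out the expression ((-5 ⊗ -3) ⊗ (-1 ⊗ 2)) gives -7.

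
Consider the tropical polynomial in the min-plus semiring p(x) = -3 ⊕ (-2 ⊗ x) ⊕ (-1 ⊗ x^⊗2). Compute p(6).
p(6) = -3

A tropical monomial a ⊗ x^⊗i evaluates to a + i · x. Evaluating each term at x = 6:
  Term 0 contributes -3 + 0 · 6 = -3
  Term 1 contributes -2 + 1 · 6 = 4
  Term 2 contributes -1 + 2 · 6 = 11
p(6) = ⊕ of these = min[-3, 4, 11] = -3.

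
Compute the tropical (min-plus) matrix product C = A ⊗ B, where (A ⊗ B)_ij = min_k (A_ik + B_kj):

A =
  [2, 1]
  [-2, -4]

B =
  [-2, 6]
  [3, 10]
A ⊗ B =
  [0, 8]
  [-4, 4]

Apply the min-plus product entry-by-entry:
  C[0][0] = min over k of (A[0][0] + B[0][0] = 2 + -2 = 0, A[0][1] + B[1][0] = 1 + 3 = 4) = 0 (attained at k = 0)
  C[0][1] = min over k of (A[0][0] + B[0][1] = 2 + 6 = 8, A[0][1] + B[1][1] = 1 + 10 = 11) = 8 (attained at k = 0)
  C[1][0] = min over k of (A[1][0] + B[0][0] = -2 + -2 = -4, A[1][1] + B[1][0] = -4 + 3 = -1) = -4 (attained at k = 0)
  C[1][1] = min over k of (A[1][0] + B[0][1] = -2 + 6 = 4, A[1][1] + B[1][1] = -4 + 10 = 6) = 4 (attained at k = 0)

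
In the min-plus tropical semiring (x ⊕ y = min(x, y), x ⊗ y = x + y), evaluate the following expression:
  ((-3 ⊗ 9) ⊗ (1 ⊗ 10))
((-3 ⊗ 9) ⊗ (1 ⊗ 10)) = 17

Expand innermost to outermost. Recall ⊕ takes the minimum of its arguments and ⊗ takes their sum. Working out the expression ((-3 ⊗ 9) ⊗ (1 ⊗ 10)) gives 17.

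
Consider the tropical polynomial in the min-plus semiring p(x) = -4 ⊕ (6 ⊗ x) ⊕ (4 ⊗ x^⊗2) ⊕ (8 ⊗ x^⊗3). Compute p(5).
p(5) = -4

A tropical monomial a ⊗ x^⊗i evaluates to a + i · x. Evaluating each term at x = 5:
  Term 0 contributes -4 + 0 · 5 = -4
  Term 1 contributes 6 + 1 · 5 = 11
  Term 2 contributes 4 + 2 · 5 = 14
  Term 3 contributes 8 + 3 · 5 = 23
p(5) = ⊕ of these = min[-4, 11, 14, 23] = -4.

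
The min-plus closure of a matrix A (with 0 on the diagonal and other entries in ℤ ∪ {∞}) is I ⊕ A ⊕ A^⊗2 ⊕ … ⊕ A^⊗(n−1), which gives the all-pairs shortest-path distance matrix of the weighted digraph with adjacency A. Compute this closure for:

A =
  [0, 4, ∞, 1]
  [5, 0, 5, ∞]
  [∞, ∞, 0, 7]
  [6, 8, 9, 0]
Closure =
  [0, 4, 9, 1]
  [5, 0, 5, 6]
  [13, 15, 0, 7]
  [6, 8, 9, 0]

This is the Floyd-Warshall all-pairs shortest-path computation. For each intermediate vertex k = 0, 1, …, 3, update dist[i][j] ← min(dist[i][j], dist[i][k] + dist[k][j]). The final matrix gives, for each (i, j), the minimum total weight of any directed path from i to j (possibly empty when i = j).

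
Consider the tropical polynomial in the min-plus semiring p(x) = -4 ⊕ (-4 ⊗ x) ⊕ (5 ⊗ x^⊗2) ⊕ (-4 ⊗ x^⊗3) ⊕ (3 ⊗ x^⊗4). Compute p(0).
p(0) = -4

A tropical monomial a ⊗ x^⊗i evaluates to a + i · x. Evaluating each term at x = 0:
  Term 0 contributes -4 + 0 · 0 = -4
  Term 1 contributes -4 + 1 · 0 = -4
  Term 2 contributes 5 + 2 · 0 = 5
  Term 3 contributes -4 + 3 · 0 = -4
  Term 4 contributes 3 + 4 · 0 = 3
p(0) = ⊕ of these = min[-4, -4, 5, -4, 3] = -4.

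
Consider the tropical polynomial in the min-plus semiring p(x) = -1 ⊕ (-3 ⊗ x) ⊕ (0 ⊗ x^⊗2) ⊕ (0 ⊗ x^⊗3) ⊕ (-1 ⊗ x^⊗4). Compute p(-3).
p(-3) = -13

A tropical monomial a ⊗ x^⊗i evaluates to a + i · x. Evaluating each term at x = -3:
  Term 0 contributes -1 + 0 · -3 = -1
  Term 1 contributes -3 + 1 · -3 = -6
  Term 2 contributes 0 + 2 · -3 = -6
  Term 3 contributes 0 + 3 · -3 = -9
  Term 4 contributes -1 + 4 · -3 = -13
p(-3) = ⊕ of these = min[-1, -6, -6, -9, -13] = -13.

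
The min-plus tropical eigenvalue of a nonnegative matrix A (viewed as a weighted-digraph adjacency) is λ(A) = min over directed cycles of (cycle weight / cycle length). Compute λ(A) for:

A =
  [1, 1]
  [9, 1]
λ(A) = 1

Enumerate directed cycles and compute their means (weight / length). Sample:
  cycle 0 → 0: weight = 1, length = 1, mean = 1/1 ≈ 1.000
  cycle 1 → 1: weight = 1, length = 1, mean = 1/1 ≈ 1.000
  cycle 0 → 1 → 0: weight = 10, length = 2, mean = 10/2 ≈ 5.000
  cycle 1 → 0 → 1: weight = 10, length = 2, mean = 10/2 ≈ 5.000
Minimum mean = 1.000, attained e.g. along the cycle 0 → 0 with weight 1 and length 1. So λ(A) = 1/1 = 1.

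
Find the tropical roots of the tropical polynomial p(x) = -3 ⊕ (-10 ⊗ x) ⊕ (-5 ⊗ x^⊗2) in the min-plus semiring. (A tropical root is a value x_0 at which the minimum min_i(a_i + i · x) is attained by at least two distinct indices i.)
Roots: {-5, 7}

Each tropical root is a break point of the lower envelope of the lines y = a_i + i · x (there are 3 lines, with slopes 0, 1, ..., 2). Only the lines that attain the minimum somewhere contribute to roots; other lines are dominated. Here the surviving (envelope) indices are i = 2, i = 1, i = 0.
Intersections between consecutive envelope lines give the roots: for adjacent envelope indices i < j the intersection is x = (a_i − a_j) / (j − i). Reading off the sorted break points: {-5, 7}.
Verification: at each break x_0, at least two indices attain the minimum of min_i(a_i + i · x_0).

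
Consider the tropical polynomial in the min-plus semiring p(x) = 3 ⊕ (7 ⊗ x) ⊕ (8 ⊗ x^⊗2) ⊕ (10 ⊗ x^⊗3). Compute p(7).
p(7) = 3

A tropical monomial a ⊗ x^⊗i evaluates to a + i · x. Evaluating each term at x = 7:
  Term 0 contributes 3 + 0 · 7 = 3
  Term 1 contributes 7 + 1 · 7 = 14
  Term 2 contributes 8 + 2 · 7 = 22
  Term 3 contributes 10 + 3 · 7 = 31
p(7) = ⊕ of these = min[3, 14, 22, 31] = 3.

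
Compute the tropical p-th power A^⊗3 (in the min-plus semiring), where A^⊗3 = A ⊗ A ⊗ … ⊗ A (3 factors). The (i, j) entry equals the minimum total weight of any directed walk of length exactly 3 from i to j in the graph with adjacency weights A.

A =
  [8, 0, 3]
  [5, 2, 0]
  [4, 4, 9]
A^⊗3 =
  [4, 4, 2]
  [6, 4, 4]
  [8, 6, 4]

Each entry (A^⊗3)_ij equals the minimum over all length-3 walks i = v_0 → v_1 → … → v_3 = j of Σ_t A[v_t][v_{t+1}]. For example, for (i, j) = (0, 2) we minimise over 9 possible intermediate vertex sequences; the minimum is 2, attained along the walk 0 → 1 → 1 → 2.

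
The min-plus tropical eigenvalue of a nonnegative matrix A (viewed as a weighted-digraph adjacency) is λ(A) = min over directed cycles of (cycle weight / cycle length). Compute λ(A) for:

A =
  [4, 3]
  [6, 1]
λ(A) = 1

Enumerate directed cycles and compute their means (weight / length). Sample:
  cycle 0 → 0: weight = 4, length = 1, mean = 4/1 ≈ 4.000
  cycle 1 → 1: weight = 1, length = 1, mean = 1/1 ≈ 1.000
  cycle 0 → 1 → 0: weight = 9, length = 2, mean = 9/2 ≈ 4.500
  cycle 1 → 0 → 1: weight = 9, length = 2, mean = 9/2 ≈ 4.500
Minimum mean = 1.000, attained e.g. along the cycle 1 → 1 with weight 1 and length 1. So λ(A) = 1/1 = 1.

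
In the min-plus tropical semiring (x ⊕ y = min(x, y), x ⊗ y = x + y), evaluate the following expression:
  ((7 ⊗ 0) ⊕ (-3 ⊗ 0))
((7 ⊗ 0) ⊕ (-3 ⊗ 0)) = -3

Expand innermost to outermost. Recall ⊕ takes the minimum of its arguments and ⊗ takes their sum. Working out the expression ((7 ⊗ 0) ⊕ (-3 ⊗ 0)) gives -3.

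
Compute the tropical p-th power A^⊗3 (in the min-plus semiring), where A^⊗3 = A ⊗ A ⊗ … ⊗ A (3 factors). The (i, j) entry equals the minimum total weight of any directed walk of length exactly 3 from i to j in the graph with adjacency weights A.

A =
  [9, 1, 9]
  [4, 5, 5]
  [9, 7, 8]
A^⊗3 =
  [10, 6, 11]
  [9, 10, 10]
  [14, 12, 15]

Each entry (A^⊗3)_ij equals the minimum over all length-3 walks i = v_0 → v_1 → … → v_3 = j of Σ_t A[v_t][v_{t+1}]. For example, for (i, j) = (0, 2) we minimise over 9 possible intermediate vertex sequences; the minimum is 11, attained along the walk 0 → 1 → 1 → 2.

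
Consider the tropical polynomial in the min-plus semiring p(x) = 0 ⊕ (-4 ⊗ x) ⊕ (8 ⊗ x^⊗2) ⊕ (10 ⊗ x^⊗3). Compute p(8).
p(8) = 0

A tropical monomial a ⊗ x^⊗i evaluates to a + i · x. Evaluating each term at x = 8:
  Term 0 contributes 0 + 0 · 8 = 0
  Term 1 contributes -4 + 1 · 8 = 4
  Term 2 contributes 8 + 2 · 8 = 24
  Term 3 contributes 10 + 3 · 8 = 34
p(8) = ⊕ of these = min[0, 4, 24, 34] = 0.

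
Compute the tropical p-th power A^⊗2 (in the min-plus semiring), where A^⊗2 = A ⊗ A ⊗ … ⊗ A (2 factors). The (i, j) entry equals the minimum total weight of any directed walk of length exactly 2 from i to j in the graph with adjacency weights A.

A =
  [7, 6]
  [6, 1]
A^⊗2 =
  [12, 7]
  [7, 2]

Each entry (A^⊗2)_ij equals the minimum over all length-2 walks i = v_0 → v_1 → … → v_2 = j of Σ_t A[v_t][v_{t+1}]. For example, for (i, j) = (0, 1) we minimise over 2 possible intermediate vertex sequences; the minimum is 7, attained along the walk 0 → 1 → 1.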